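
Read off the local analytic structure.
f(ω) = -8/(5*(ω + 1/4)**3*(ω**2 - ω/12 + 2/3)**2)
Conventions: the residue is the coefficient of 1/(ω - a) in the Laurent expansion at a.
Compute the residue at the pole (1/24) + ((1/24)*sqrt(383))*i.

The residue is (-1472/1215) - ((37524928/178227135)*sqrt(383))*i.

The factor ω**2 - ω/12 + 2/3 splits as (ω - a)(ω - a') with a = (1/24) + ((1/24)*sqrt(383))*i, a' = (1/24) - ((1/24)*sqrt(383))*i. At the order-2 pole a set g(ω) = (ω - a)^2*f(ω) = [-8/(5*(ω + 1/4)**3)] / (ω - a')^2.
Order-2 pole: residue = g'(a); g'((1/24) + ((1/24)*sqrt(383))*i) = (-1472/1215) - ((37524928/178227135)*sqrt(383))*i, so the residue is (-1472/1215) - ((37524928/178227135)*sqrt(383))*i.


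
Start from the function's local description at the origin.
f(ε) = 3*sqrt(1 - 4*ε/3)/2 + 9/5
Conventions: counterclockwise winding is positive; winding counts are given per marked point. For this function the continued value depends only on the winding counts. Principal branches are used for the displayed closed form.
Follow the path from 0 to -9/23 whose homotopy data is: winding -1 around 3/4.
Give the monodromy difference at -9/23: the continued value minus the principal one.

Continued minus principal equals -(3/23)*sqrt(805).

The rational part is single-valued and drops out of the difference; each branch term changes only by its own monodromy.
(3/2)*sqrt(1 - ε/(3/4)): winding -1 is odd, the square root flips sign, contributing -2*(3/2)*sqrt(1 - (-9/23)/(3/4)) = -2*(3/2)*sqrt(35/23) = -(3/23)*sqrt(805).
Summing the contributions at ε = -9/23 gives -(3/23)*sqrt(805).


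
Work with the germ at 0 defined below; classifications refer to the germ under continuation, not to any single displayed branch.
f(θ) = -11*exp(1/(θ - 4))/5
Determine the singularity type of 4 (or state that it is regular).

The point is an essential singularity.

The exponent 1/(θ - (4)) has a pole at 4, so exp(1/(θ - (4))) takes every nonzero value near it: an essential singularity (not a pole of any order).


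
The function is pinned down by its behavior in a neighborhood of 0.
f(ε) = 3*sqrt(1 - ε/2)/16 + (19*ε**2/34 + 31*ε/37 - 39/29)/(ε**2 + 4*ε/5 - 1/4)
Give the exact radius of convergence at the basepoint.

The radius of convergence is -2/5 + (1/10)*sqrt(41).

Denominator factor (ε**2 + 4*ε/5 - 1/4): discriminant 41/25, real irrational roots -2/5 + (1/10)*sqrt(41) and -2/5 - (1/10)*sqrt(41); poles of order 1, moduli -2/5 + (1/10)*sqrt(41) and 2/5 + (1/10)*sqrt(41).
Branch term (3/16)*sqrt(1 - ε/(2)): its argument vanishes at ε = 2, a square-root branch point, modulus 2.
The radius of convergence is the smallest modulus among the singular points: -2/5 + (1/10)*sqrt(41).


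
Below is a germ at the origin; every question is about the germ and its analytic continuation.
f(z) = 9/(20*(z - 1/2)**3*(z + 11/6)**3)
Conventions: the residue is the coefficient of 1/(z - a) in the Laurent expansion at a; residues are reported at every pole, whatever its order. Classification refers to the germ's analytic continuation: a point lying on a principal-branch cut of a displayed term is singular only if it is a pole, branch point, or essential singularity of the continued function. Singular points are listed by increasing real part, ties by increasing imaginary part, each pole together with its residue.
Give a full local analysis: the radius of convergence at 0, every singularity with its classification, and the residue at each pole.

Radius of convergence at 0: 1/2.
At -11/6: a pole of order 3; residue -6561/168070.
At 1/2: a pole of order 3; residue 6561/168070.

Denominator factor (z - 1/2)^3: pole of order 3 at 1/2, modulus 1/2.
Denominator factor (z + 11/6)^3: pole of order 3 at -11/6, modulus 11/6.
The radius of convergence is the smallest modulus among the singular points: 1/2.
At the order-3 pole -11/6 set g(z) = (z - (-11/6))^3*f(z) = 9/(20*(z - 1/2)**3).
Order-3 pole: residue = g''(a)/2; g''(-11/6) = -6561/84035, so the residue is -6561/168070.
At the order-3 pole 1/2 set g(z) = (z - (1/2))^3*f(z) = 9/(20*(z + 11/6)**3).
Order-3 pole: residue = g''(a)/2; g''(1/2) = 6561/84035, so the residue is 6561/168070.
List the singular points by increasing real part (a conjugate pair: the negative imaginary part first).


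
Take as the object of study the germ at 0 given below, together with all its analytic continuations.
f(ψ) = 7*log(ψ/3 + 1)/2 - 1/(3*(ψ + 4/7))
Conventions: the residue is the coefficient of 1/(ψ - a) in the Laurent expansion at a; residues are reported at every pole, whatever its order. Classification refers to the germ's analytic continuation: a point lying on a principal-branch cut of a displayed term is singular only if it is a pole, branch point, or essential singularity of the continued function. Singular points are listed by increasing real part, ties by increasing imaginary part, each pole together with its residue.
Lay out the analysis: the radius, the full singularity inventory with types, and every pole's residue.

Radius of convergence at 0: 4/7.
At -3: a logarithmic branch point.
At -4/7: a pole of order 1; residue -1/3.

Denominator factor (ψ + 4/7): pole of order 1 at -4/7, modulus 4/7.
Branch term (7/2)*log(1 - ψ/(-3)): its argument vanishes at ψ = -3, a logarithmic branch point, modulus 3.
The radius of convergence is the smallest modulus among the singular points: 4/7.
The branch term is analytic at -4/7 and contributes nothing to the residue; only the rational part matters.
At the order-1 pole -4/7 set g(ψ) = (ψ - (-4/7))*(rational part) = -1/3.
Simple pole: residue = g(a) at a = -4/7, which is -1/3.
List the singular points by increasing real part (a conjugate pair: the negative imaginary part first).


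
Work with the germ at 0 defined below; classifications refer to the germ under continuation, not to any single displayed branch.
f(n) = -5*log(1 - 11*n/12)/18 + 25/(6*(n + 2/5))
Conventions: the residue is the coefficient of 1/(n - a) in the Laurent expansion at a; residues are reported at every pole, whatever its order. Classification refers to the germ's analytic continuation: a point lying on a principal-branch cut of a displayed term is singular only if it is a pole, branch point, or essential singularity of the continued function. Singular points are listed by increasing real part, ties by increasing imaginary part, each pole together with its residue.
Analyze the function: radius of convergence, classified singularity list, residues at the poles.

Radius of convergence at 0: 2/5.
At -2/5: a pole of order 1; residue 25/6.
At 12/11: a logarithmic branch point.

Denominator factor (n + 2/5): pole of order 1 at -2/5, modulus 2/5.
Branch term (-5/18)*log(1 - n/(12/11)): its argument vanishes at n = 12/11, a logarithmic branch point, modulus 12/11.
The radius of convergence is the smallest modulus among the singular points: 2/5.
The branch term is analytic at -2/5 and contributes nothing to the residue; only the rational part matters.
At the order-1 pole -2/5 set g(n) = (n - (-2/5))*(rational part) = 25/6.
Simple pole: residue = g(a) at a = -2/5, which is 25/6.
List the singular points by increasing real part (a conjugate pair: the negative imaginary part first).


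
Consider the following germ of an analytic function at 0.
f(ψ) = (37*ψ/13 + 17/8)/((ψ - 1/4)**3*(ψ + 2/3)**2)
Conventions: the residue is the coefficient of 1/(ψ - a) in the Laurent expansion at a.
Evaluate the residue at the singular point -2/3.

At the order-2 pole -2/3 set g(ψ) = (ψ - (-2/3))^2*f(ψ) = (37*ψ/13 + 17/8)/(ψ - 1/4)**3.
Order-2 pole: residue = g'(a); g'(-2/3) = -68256/14641, so the residue is -68256/14641.

The residue is -68256/14641.


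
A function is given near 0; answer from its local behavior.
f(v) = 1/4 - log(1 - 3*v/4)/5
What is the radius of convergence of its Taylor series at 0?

Branch term (-1/5)*log(1 - v/(4/3)): its argument vanishes at v = 4/3, a logarithmic branch point, modulus 4/3.
The radius of convergence is the smallest modulus among the singular points: 4/3.

The radius of convergence is 4/3.


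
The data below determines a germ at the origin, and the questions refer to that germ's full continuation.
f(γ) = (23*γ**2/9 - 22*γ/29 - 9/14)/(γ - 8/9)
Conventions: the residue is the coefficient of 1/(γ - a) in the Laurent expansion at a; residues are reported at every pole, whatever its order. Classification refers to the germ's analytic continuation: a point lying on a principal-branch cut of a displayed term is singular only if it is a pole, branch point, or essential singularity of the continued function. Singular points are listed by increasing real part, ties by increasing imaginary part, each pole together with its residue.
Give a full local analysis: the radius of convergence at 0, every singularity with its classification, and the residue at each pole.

Denominator factor (γ - 8/9): pole of order 1 at 8/9, modulus 8/9.
The radius of convergence is the smallest modulus among the singular points: 8/9.
At the order-1 pole 8/9 set g(γ) = (γ - (8/9))*f(γ) = 23*γ**2/9 - 22*γ/29 - 9/14.
Simple pole: residue = g(a) at a = 8/9, which is 207779/295974.

Radius of convergence at 0: 8/9.
At 8/9: a pole of order 1; residue 207779/295974.


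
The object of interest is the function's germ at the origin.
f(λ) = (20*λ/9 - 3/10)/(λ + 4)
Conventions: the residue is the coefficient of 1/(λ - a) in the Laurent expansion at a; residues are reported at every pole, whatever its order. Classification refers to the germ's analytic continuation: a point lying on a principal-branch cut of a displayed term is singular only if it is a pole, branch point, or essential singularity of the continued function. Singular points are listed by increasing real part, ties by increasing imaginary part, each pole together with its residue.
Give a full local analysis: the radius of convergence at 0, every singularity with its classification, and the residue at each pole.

Denominator factor (λ + 4): pole of order 1 at -4, modulus 4.
The radius of convergence is the smallest modulus among the singular points: 4.
At the order-1 pole -4 set g(λ) = (λ - (-4))*f(λ) = 20*λ/9 - 3/10.
Simple pole: residue = g(a) at a = -4, which is -827/90.

Radius of convergence at 0: 4.
At -4: a pole of order 1; residue -827/90.


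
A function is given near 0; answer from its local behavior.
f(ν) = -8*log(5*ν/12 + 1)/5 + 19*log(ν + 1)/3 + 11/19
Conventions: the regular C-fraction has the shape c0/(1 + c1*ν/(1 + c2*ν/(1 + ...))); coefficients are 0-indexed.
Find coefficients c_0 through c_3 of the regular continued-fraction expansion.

The regular C-fraction coefficients are [11/19, -323/33, 7721/748, 110209/14175756].

Taylor coefficients (expand at 0): a_0 = 11/19, a_1 = 17/3, a_2 = -109/36, a_3 = 1343/648.
c0 = a_0 = 11/19. Peel one level at a time: if S = 1 + c*ν/S' with S'(0) = 1, then c is the ν-coefficient of S and S' = c*ν/(S - 1).
S_1 = c0/f = 1 + (-323/33)*ν + (146699/1452)*ν^2 + ...; c1 = -323/33.
S_2 = c1*ν/(S_1 - 1) = 1 + (7721/748)*ν + (-10019/124848)*ν^2 + ...; c2 = 7721/748.
S_3 = c2*ν/(S_2 - 1) = 1 + (110209/14175756)*ν + ...; c3 = 110209/14175756.


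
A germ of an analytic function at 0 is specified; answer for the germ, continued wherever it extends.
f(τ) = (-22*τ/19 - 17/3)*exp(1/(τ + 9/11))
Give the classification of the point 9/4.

There is no denominator, hence no pole anywhere.
The essential point of exp(1/(τ - (-9/11))) is -9/11, not 9/4.
So the germ continues analytically to 9/4.

The point is a regular point.


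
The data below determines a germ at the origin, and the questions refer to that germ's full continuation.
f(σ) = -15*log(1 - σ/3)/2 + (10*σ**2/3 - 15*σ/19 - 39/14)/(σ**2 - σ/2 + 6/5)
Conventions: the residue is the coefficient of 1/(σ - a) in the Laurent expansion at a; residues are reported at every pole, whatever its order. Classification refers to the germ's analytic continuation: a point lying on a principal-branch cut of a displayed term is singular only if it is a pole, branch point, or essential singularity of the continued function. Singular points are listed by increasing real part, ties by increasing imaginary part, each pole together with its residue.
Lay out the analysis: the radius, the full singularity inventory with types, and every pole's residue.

Radius of convergence at 0: (1/5)*sqrt(30).
At (1/4) - ((1/20)*sqrt(455))*i: a pole of order 1; residue (25/57) - ((5240/36309)*sqrt(455))*i.
At (1/4) + ((1/20)*sqrt(455))*i: a pole of order 1; residue (25/57) + ((5240/36309)*sqrt(455))*i.
At 3: a logarithmic branch point.

Denominator factor (σ**2 - σ/2 + 6/5): discriminant -91/20, complex-conjugate roots (1/4) + ((1/20)*sqrt(455))*i and (1/4) - ((1/20)*sqrt(455))*i; poles of order 1, moduli (1/5)*sqrt(30) and (1/5)*sqrt(30).
Branch term (-15/2)*log(1 - σ/(3)): its argument vanishes at σ = 3, a logarithmic branch point, modulus 3.
The radius of convergence is the smallest modulus among the singular points: (1/5)*sqrt(30).
The branch term is analytic at (1/4) - ((1/20)*sqrt(455))*i and contributes nothing to the residue; only the rational part matters.
The factor σ**2 - σ/2 + 6/5 splits as (σ - a)(σ - a') with a = (1/4) - ((1/20)*sqrt(455))*i, a' = (1/4) + ((1/20)*sqrt(455))*i. At the order-1 pole a set g(σ) = (σ - a)*(rational part) = [10*σ**2/3 - 15*σ/19 - 39/14] / (σ - a').
Simple pole: residue = g(a) at a = (1/4) - ((1/20)*sqrt(455))*i, which is (25/57) - ((5240/36309)*sqrt(455))*i.
The branch term is analytic at (1/4) + ((1/20)*sqrt(455))*i and contributes nothing to the residue; only the rational part matters.
The factor σ**2 - σ/2 + 6/5 splits as (σ - a)(σ - a') with a = (1/4) + ((1/20)*sqrt(455))*i, a' = (1/4) - ((1/20)*sqrt(455))*i. At the order-1 pole a set g(σ) = (σ - a)*(rational part) = [10*σ**2/3 - 15*σ/19 - 39/14] / (σ - a').
Simple pole: residue = g(a) at a = (1/4) + ((1/20)*sqrt(455))*i, which is (25/57) + ((5240/36309)*sqrt(455))*i.
List the singular points by increasing real part (a conjugate pair: the negative imaginary part first).


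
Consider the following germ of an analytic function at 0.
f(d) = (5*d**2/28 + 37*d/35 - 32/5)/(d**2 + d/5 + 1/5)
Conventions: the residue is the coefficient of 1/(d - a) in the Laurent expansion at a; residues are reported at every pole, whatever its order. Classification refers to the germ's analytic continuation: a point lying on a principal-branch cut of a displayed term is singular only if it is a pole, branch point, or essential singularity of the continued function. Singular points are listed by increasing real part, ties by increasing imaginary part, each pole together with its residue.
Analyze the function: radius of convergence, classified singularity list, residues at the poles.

Radius of convergence at 0: (1/5)*sqrt(5).
At (-1/10) - ((1/10)*sqrt(19))*i: a pole of order 1; residue (143/280) - ((9153/5320)*sqrt(19))*i.
At (-1/10) + ((1/10)*sqrt(19))*i: a pole of order 1; residue (143/280) + ((9153/5320)*sqrt(19))*i.

Denominator factor (d**2 + d/5 + 1/5): discriminant -19/25, complex-conjugate roots (-1/10) + ((1/10)*sqrt(19))*i and (-1/10) - ((1/10)*sqrt(19))*i; poles of order 1, moduli (1/5)*sqrt(5) and (1/5)*sqrt(5).
The radius of convergence is the smallest modulus among the singular points: (1/5)*sqrt(5).
The factor d**2 + d/5 + 1/5 splits as (d - a)(d - a') with a = (-1/10) - ((1/10)*sqrt(19))*i, a' = (-1/10) + ((1/10)*sqrt(19))*i. At the order-1 pole a set g(d) = (d - a)*f(d) = [5*d**2/28 + 37*d/35 - 32/5] / (d - a').
Simple pole: residue = g(a) at a = (-1/10) - ((1/10)*sqrt(19))*i, which is (143/280) - ((9153/5320)*sqrt(19))*i.
The factor d**2 + d/5 + 1/5 splits as (d - a)(d - a') with a = (-1/10) + ((1/10)*sqrt(19))*i, a' = (-1/10) - ((1/10)*sqrt(19))*i. At the order-1 pole a set g(d) = (d - a)*f(d) = [5*d**2/28 + 37*d/35 - 32/5] / (d - a').
Simple pole: residue = g(a) at a = (-1/10) + ((1/10)*sqrt(19))*i, which is (143/280) + ((9153/5320)*sqrt(19))*i.
List the singular points by increasing real part (a conjugate pair: the negative imaginary part first).


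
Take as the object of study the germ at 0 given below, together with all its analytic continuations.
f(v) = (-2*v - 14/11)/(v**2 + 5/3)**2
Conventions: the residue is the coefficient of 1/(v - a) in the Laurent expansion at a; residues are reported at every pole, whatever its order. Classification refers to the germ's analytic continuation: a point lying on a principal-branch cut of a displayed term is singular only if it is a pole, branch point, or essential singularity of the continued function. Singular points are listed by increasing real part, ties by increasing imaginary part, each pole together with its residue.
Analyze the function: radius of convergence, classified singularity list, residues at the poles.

Denominator factor (v**2 + 5/3)^2: discriminant -20/3, complex-conjugate roots ((1/3)*sqrt(15))*i and -((1/3)*sqrt(15))*i; poles of order 2, moduli (1/3)*sqrt(15) and (1/3)*sqrt(15).
The radius of convergence is the smallest modulus among the singular points: (1/3)*sqrt(15).
The factor v**2 + 5/3 splits as (v - a)(v - a') with a = -((1/3)*sqrt(15))*i, a' = ((1/3)*sqrt(15))*i. At the order-2 pole a set g(v) = (v - a)^2*f(v) = [-2*v - 14/11] / (v - a')^2.
Order-2 pole: residue = g'(a); g'(-((1/3)*sqrt(15))*i) = -((21/550)*sqrt(15))*i, so the residue is -((21/550)*sqrt(15))*i.
The factor v**2 + 5/3 splits as (v - a)(v - a') with a = ((1/3)*sqrt(15))*i, a' = -((1/3)*sqrt(15))*i. At the order-2 pole a set g(v) = (v - a)^2*f(v) = [-2*v - 14/11] / (v - a')^2.
Order-2 pole: residue = g'(a); g'(((1/3)*sqrt(15))*i) = ((21/550)*sqrt(15))*i, so the residue is ((21/550)*sqrt(15))*i.
List the singular points by increasing real part (a conjugate pair: the negative imaginary part first).

Radius of convergence at 0: (1/3)*sqrt(15).
At -((1/3)*sqrt(15))*i: a pole of order 2; residue -((21/550)*sqrt(15))*i.
At ((1/3)*sqrt(15))*i: a pole of order 2; residue ((21/550)*sqrt(15))*i.


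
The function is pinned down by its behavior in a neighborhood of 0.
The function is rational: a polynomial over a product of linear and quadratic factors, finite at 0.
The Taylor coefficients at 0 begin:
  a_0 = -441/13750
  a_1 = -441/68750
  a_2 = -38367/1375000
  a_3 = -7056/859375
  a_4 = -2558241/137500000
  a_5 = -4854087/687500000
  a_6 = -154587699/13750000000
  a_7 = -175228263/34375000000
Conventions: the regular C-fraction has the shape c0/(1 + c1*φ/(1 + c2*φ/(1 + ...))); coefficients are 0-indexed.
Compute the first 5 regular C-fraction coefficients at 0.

The regular C-fraction coefficients are [-441/13750, -1/5, -83/20, 7057/1660, -153468/2928655].

Taylor coefficients (read off): a_0 = -441/13750, a_1 = -441/68750, a_2 = -38367/1375000, a_3 = -7056/859375, a_4 = -2558241/137500000.
c0 = a_0 = -441/13750. Peel one level at a time: if S = 1 + c*φ/S' with S'(0) = 1, then c is the φ-coefficient of S and S' = c*φ/(S - 1).
S_1 = c0/f = 1 + (-1/5)*φ + (-83/100)*φ^2 + ...; c1 = -1/5.
S_2 = c1*φ/(S_1 - 1) = 1 + (-83/20)*φ + (7057/400)*φ^2 + ...; c2 = -83/20.
S_3 = c2*φ/(S_2 - 1) = 1 + (7057/1660)*φ + (38367/172225)*φ^2 + ...; c3 = 7057/1660.
S_4 = c3*φ/(S_3 - 1) = 1 + (-153468/2928655)*φ + ...; c4 = -153468/2928655.


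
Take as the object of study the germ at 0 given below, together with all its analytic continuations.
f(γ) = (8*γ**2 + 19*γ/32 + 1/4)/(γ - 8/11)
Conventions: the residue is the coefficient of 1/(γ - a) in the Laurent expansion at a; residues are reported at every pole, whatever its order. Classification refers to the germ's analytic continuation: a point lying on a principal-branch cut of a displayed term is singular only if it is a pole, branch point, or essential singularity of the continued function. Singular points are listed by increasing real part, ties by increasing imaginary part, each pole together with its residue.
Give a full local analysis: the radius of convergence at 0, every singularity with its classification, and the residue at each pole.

Radius of convergence at 0: 8/11.
At 8/11: a pole of order 1; residue 1189/242.

Denominator factor (γ - 8/11): pole of order 1 at 8/11, modulus 8/11.
The radius of convergence is the smallest modulus among the singular points: 8/11.
At the order-1 pole 8/11 set g(γ) = (γ - (8/11))*f(γ) = 8*γ**2 + 19*γ/32 + 1/4.
Simple pole: residue = g(a) at a = 8/11, which is 1189/242.


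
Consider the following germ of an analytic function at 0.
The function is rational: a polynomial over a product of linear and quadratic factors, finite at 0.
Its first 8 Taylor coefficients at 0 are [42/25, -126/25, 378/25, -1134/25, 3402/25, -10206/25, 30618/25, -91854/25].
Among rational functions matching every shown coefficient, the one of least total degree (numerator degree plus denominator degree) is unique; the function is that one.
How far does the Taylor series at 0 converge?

The radius of convergence is 1/3.

No rational of total degree below 1 reproduces all 8 coefficients; solving the [0/1] Pade equations on them gives f(χ) = 14/(25*(χ + 1/3)), whose expansion matches every shown term.
Denominator factor (χ + 1/3): pole of order 1 at -1/3, modulus 1/3.
The radius of convergence is the smallest modulus among the singular points: 1/3.


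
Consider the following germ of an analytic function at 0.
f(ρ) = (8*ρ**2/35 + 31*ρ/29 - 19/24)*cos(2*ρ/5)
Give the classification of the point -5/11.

There is no denominator, hence no pole anywhere.
The factor cos(2*ρ/5) is entire.
So the germ continues analytically to -5/11.

The point is a regular point.


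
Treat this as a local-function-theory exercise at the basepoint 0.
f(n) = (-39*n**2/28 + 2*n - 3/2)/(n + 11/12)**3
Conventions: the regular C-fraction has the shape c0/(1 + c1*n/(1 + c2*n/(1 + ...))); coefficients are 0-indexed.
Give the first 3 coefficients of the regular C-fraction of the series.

The regular C-fraction coefficients are [-2592/1331, 152/33, -133907/70224].

Taylor coefficients (expand at 0): a_0 = -2592/1331, a_1 = 131328/14641, a_2 = -27295056/1127357.
c0 = a_0 = -2592/1331. Peel one level at a time: if S = 1 + c*n/S' with S'(0) = 1, then c is the n-coefficient of S and S' = c*n/(S - 1).
S_1 = c0/f = 1 + (152/33)*n + (133907/15246)*n^2 + ...; c1 = 152/33.
S_2 = c1*n/(S_1 - 1) = 1 + (-133907/70224)*n + ...; c2 = -133907/70224.


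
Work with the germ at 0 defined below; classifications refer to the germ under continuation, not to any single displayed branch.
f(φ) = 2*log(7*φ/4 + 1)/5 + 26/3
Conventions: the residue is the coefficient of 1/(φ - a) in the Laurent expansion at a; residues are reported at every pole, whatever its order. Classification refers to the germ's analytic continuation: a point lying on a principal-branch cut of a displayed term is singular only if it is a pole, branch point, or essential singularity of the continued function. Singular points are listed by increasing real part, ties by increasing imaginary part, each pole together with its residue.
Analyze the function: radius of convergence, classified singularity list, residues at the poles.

Branch term (2/5)*log(1 - φ/(-4/7)): its argument vanishes at φ = -4/7, a logarithmic branch point, modulus 4/7.
The radius of convergence is the smallest modulus among the singular points: 4/7.

Radius of convergence at 0: 4/7.
At -4/7: a logarithmic branch point.


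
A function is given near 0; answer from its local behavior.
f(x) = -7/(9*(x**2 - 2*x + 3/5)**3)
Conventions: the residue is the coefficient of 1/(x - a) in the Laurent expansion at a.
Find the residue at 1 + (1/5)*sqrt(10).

The factor x**2 - 2*x + 3/5 splits as (x - a)(x - a') with a = 1 + (1/5)*sqrt(10), a' = 1 - (1/5)*sqrt(10). At the order-3 pole a set g(x) = (x - a)^3*f(x) = [-7/9] / (x - a')^3.
Order-3 pole: residue = g''(a)/2; g''(1 + (1/5)*sqrt(10)) = -(175/192)*sqrt(10), so the residue is -(175/384)*sqrt(10).

The residue is -(175/384)*sqrt(10).


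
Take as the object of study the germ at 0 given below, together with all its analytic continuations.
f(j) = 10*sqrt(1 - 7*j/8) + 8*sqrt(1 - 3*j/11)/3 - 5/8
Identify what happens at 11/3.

The term (8/3)*sqrt(1 - j/(11/3)) has argument 1 - 11/3/(11/3) = 0 at 11/3: a square-root (algebraic, two-sheeted) branch point; the remaining terms are analytic or single-valued there.

The point is an algebraic (square-root) branch point.


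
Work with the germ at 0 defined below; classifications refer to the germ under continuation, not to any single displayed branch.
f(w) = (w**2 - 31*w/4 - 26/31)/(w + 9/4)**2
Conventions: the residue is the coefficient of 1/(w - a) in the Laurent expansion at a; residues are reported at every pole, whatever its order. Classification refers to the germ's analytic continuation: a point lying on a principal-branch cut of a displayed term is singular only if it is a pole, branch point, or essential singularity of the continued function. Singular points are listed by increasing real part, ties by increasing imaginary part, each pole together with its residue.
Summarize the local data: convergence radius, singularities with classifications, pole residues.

Radius of convergence at 0: 9/4.
At -9/4: a pole of order 2; residue -49/4.

Denominator factor (w + 9/4)^2: pole of order 2 at -9/4, modulus 9/4.
The radius of convergence is the smallest modulus among the singular points: 9/4.
At the order-2 pole -9/4 set g(w) = (w - (-9/4))^2*f(w) = w**2 - 31*w/4 - 26/31.
Order-2 pole: residue = g'(a); g'(-9/4) = -49/4, so the residue is -49/4.


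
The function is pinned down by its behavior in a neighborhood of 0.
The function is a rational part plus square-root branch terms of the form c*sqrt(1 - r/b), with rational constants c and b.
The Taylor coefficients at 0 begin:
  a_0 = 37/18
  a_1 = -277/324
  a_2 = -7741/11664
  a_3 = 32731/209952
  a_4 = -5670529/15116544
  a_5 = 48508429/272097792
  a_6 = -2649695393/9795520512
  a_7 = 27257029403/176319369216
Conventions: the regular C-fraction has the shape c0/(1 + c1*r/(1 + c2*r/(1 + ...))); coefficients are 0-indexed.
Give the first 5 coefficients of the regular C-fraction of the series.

The regular C-fraction coefficients are [37/18, 277/666, -48875/40996, 7131047/10830700, 587225319/685071100].

Taylor coefficients (read off): a_0 = 37/18, a_1 = -277/324, a_2 = -7741/11664, a_3 = 32731/209952, a_4 = -5670529/15116544.
c0 = a_0 = 37/18. Peel one level at a time: if S = 1 + c*r/S' with S'(0) = 1, then c is the r-coefficient of S and S' = c*r/(S - 1).
S_1 = c0/f = 1 + (277/666)*r + (48875/98568)*r^2 + ...; c1 = 277/666.
S_2 = c1*r/(S_1 - 1) = 1 + (-48875/40996)*r + (963655/1227664)*r^2 + ...; c2 = -48875/40996.
S_3 = c2*r/(S_2 - 1) = 1 + (7131047/10830700)*r + (-862818429/1528810000)*r^2 + ...; c3 = 7131047/10830700.
S_4 = c3*r/(S_3 - 1) = 1 + (587225319/685071100)*r + ...; c4 = 587225319/685071100.


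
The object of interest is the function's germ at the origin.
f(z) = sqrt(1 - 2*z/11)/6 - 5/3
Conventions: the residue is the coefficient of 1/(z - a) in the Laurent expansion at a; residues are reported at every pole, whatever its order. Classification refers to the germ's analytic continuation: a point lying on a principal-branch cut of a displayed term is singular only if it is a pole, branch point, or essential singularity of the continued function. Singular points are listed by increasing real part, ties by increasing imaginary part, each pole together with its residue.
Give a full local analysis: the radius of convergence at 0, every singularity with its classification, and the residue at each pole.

Radius of convergence at 0: 11/2.
At 11/2: an algebraic (square-root) branch point.

Branch term (1/6)*sqrt(1 - z/(11/2)): its argument vanishes at z = 11/2, a square-root branch point, modulus 11/2.
The radius of convergence is the smallest modulus among the singular points: 11/2.


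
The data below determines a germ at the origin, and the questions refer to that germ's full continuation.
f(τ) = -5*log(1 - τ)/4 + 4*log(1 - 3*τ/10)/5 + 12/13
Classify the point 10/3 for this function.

The point is a logarithmic branch point.

The term (4/5)*log(1 - τ/(10/3)) has argument 1 - 10/3/(10/3) = 0 at 10/3: a logarithmic (infinitely-sheeted) branch point; the remaining terms are analytic or single-valued there.


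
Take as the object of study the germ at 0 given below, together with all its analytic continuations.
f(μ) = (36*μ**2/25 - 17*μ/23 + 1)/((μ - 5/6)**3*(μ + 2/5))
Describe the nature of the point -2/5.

The denominator factor μ + 2/5 vanishes at -2/5 and appears to the power 1; the numerator there equals 21937/14375, nonzero, and no other factor vanishes.
Hence a pole whose order is the multiplicity, 1.

The point is a pole of order 1.


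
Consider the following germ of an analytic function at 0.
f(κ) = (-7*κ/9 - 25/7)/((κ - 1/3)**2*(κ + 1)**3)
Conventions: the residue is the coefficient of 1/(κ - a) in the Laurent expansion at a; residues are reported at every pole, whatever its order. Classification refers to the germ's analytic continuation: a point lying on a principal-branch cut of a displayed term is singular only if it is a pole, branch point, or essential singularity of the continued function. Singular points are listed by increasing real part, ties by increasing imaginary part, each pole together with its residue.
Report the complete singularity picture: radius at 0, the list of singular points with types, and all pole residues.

Radius of convergence at 0: 1/3.
At -1: a pole of order 3; residue -741/224.
At 1/3: a pole of order 2; residue 741/224.

Denominator factor (κ + 1)^3: pole of order 3 at -1, modulus 1.
Denominator factor (κ - 1/3)^2: pole of order 2 at 1/3, modulus 1/3.
The radius of convergence is the smallest modulus among the singular points: 1/3.
At the order-3 pole -1 set g(κ) = (κ - (-1))^3*f(κ) = (-7*κ/9 - 25/7)/(κ - 1/3)**2.
Order-3 pole: residue = g''(a)/2; g''(-1) = -741/112, so the residue is -741/224.
At the order-2 pole 1/3 set g(κ) = (κ - (1/3))^2*f(κ) = (-7*κ/9 - 25/7)/(κ + 1)**3.
Order-2 pole: residue = g'(a); g'(1/3) = 741/224, so the residue is 741/224.
List the singular points by increasing real part (a conjugate pair: the negative imaginary part first).


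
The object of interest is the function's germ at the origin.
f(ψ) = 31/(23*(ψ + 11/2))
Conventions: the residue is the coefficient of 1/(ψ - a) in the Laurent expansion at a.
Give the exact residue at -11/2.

At the order-1 pole -11/2 set g(ψ) = (ψ - (-11/2))*f(ψ) = 31/23.
Simple pole: residue = g(a) at a = -11/2, which is 31/23.

The residue is 31/23.


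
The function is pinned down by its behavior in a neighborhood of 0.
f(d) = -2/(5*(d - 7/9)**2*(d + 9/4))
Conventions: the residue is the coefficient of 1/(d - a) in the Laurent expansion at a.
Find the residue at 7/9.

The residue is 2592/59405.

At the order-2 pole 7/9 set g(d) = (d - (7/9))^2*f(d) = -2/(5*(d + 9/4)).
Order-2 pole: residue = g'(a); g'(7/9) = 2592/59405, so the residue is 2592/59405.


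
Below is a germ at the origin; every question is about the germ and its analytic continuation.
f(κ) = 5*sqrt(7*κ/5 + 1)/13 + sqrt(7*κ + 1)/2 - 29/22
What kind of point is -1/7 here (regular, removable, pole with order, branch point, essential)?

The term (1/2)*sqrt(1 - κ/(-1/7)) has argument 1 - -1/7/(-1/7) = 0 at -1/7: a square-root (algebraic, two-sheeted) branch point; the remaining terms are analytic or single-valued there.

The point is an algebraic (square-root) branch point.


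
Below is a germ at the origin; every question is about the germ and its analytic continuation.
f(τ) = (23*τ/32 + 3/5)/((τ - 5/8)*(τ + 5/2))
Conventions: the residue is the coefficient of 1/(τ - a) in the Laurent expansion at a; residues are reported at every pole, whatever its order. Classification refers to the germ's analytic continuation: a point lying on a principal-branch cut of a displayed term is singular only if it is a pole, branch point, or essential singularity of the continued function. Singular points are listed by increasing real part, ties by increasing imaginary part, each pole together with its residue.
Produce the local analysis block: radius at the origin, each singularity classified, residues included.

Radius of convergence at 0: 5/8.
At -5/2: a pole of order 1; residue 383/1000.
At 5/8: a pole of order 1; residue 1343/4000.

Denominator factor (τ - 5/8): pole of order 1 at 5/8, modulus 5/8.
Denominator factor (τ + 5/2): pole of order 1 at -5/2, modulus 5/2.
The radius of convergence is the smallest modulus among the singular points: 5/8.
At the order-1 pole -5/2 set g(τ) = (τ - (-5/2))*f(τ) = (23*τ/32 + 3/5)/(τ - 5/8).
Simple pole: residue = g(a) at a = -5/2, which is 383/1000.
At the order-1 pole 5/8 set g(τ) = (τ - (5/8))*f(τ) = (23*τ/32 + 3/5)/(τ + 5/2).
Simple pole: residue = g(a) at a = 5/8, which is 1343/4000.
List the singular points by increasing real part (a conjugate pair: the negative imaginary part first).


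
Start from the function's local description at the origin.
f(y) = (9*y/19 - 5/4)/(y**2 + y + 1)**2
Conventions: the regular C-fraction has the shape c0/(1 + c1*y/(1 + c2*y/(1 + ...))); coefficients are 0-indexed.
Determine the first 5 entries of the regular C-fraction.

The regular C-fraction coefficients are [-5/4, 226/95, -35211/21470, 5955835/7957686, -592040222/2207483223].

Taylor coefficients (expand at 0): a_0 = -5/4, a_1 = 113/38, a_2 = -167/76, a_3 = -77/38, a_4 = 113/19.
c0 = a_0 = -5/4. Peel one level at a time: if S = 1 + c*y/S' with S'(0) = 1, then c is the y-coefficient of S and S' = c*y/(S - 1).
S_1 = c0/f = 1 + (226/95)*y + (35211/9025)*y^2 + ...; c1 = 226/95.
S_2 = c1*y/(S_1 - 1) = 1 + (-35211/21470)*y + (62693/51076)*y^2 + ...; c2 = -35211/21470.
S_3 = c2*y/(S_2 - 1) = 1 + (5955835/7957686)*y + (248866465/1239814521)*y^2 + ...; c3 = 5955835/7957686.
S_4 = c3*y/(S_3 - 1) = 1 + (-592040222/2207483223)*y + ...; c4 = -592040222/2207483223.


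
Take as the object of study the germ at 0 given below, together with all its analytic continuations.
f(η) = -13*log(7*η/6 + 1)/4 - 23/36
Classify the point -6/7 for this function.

The point is a logarithmic branch point.

The term (-13/4)*log(1 - η/(-6/7)) has argument 1 - -6/7/(-6/7) = 0 at -6/7: a logarithmic (infinitely-sheeted) branch point; the remaining terms are analytic or single-valued there.


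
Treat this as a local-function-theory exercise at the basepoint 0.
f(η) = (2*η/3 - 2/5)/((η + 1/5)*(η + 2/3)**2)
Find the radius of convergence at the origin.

Denominator factor (η + 1/5): pole of order 1 at -1/5, modulus 1/5.
Denominator factor (η + 2/3)^2: pole of order 2 at -2/3, modulus 2/3.
The radius of convergence is the smallest modulus among the singular points: 1/5.

The radius of convergence is 1/5.


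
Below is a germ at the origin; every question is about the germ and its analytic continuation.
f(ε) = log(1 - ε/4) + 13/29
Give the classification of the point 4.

The term (1)*log(1 - ε/(4)) has argument 1 - 4/(4) = 0 at 4: a logarithmic (infinitely-sheeted) branch point; the remaining terms are analytic or single-valued there.

The point is a logarithmic branch point.


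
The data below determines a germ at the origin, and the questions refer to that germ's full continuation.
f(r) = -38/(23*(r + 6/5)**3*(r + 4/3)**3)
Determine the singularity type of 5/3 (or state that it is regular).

The point is a regular point.

Denominator factors: r + 6/5 = 43/15 at r = 5/3; r + 4/3 = 3 at r = 5/3 — none vanishes.
So the germ continues analytically to 5/3.


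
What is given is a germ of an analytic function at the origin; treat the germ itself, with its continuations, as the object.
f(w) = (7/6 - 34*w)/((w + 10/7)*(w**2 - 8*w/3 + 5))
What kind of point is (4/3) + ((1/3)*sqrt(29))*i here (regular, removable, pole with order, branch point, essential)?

The denominator factor w**2 - 8*w/3 + 5 vanishes at (4/3) + ((1/3)*sqrt(29))*i and appears to the power 1; the numerator there equals (-265/6) - ((34/3)*sqrt(29))*i, nonzero, and no other factor vanishes.
Hence a pole whose order is the multiplicity, 1.

The point is a pole of order 1.


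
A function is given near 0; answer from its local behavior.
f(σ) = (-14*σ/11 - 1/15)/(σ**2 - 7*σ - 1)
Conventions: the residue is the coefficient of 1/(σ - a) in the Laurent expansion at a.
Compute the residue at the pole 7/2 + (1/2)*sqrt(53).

The factor σ**2 - 7*σ - 1 splits as (σ - a)(σ - a') with a = 7/2 + (1/2)*sqrt(53), a' = 7/2 - (1/2)*sqrt(53). At the order-1 pole a set g(σ) = (σ - a)*f(σ) = [-14*σ/11 - 1/15] / (σ - a').
Simple pole: residue = g(a) at a = 7/2 + (1/2)*sqrt(53), which is -7/11 - (746/8745)*sqrt(53).

The residue is -7/11 - (746/8745)*sqrt(53).


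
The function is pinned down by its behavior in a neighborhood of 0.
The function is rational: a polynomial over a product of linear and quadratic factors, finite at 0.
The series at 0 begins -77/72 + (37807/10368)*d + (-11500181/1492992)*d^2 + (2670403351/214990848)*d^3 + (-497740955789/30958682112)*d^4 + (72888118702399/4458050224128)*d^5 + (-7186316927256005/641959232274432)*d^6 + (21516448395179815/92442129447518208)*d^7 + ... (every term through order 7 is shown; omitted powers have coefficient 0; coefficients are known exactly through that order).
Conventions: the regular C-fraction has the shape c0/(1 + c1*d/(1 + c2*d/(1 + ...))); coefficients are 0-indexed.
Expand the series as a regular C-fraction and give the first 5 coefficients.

The regular C-fraction coefficients are [-77/72, 491/144, -637/491, 36363/44681, -950576/3309033].

Taylor coefficients (read off): a_0 = -77/72, a_1 = 37807/10368, a_2 = -11500181/1492992, a_3 = 2670403351/214990848, a_4 = -497740955789/30958682112.
c0 = a_0 = -77/72. Peel one level at a time: if S = 1 + c*d/S' with S'(0) = 1, then c is the d-coefficient of S and S' = c*d/(S - 1).
S_1 = c0/f = 1 + (491/144)*d + (637/144)*d^2 + ...; c1 = 491/144.
S_2 = c1*d/(S_1 - 1) = 1 + (-637/491)*d + (254541/241081)*d^2 + ...; c2 = -637/491.
S_3 = c2*d/(S_2 - 1) = 1 + (36363/44681)*d + (1936/8281)*d^2 + ...; c3 = 36363/44681.
S_4 = c3*d/(S_3 - 1) = 1 + (-950576/3309033)*d + ...; c4 = -950576/3309033.


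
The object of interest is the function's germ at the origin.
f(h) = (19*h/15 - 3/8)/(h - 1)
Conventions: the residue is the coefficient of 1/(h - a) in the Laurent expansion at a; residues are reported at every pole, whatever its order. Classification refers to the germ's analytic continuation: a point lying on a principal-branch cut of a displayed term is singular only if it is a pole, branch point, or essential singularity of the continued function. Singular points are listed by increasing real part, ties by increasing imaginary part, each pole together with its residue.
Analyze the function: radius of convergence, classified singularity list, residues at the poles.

Radius of convergence at 0: 1.
At 1: a pole of order 1; residue 107/120.

Denominator factor (h - 1): pole of order 1 at 1, modulus 1.
The radius of convergence is the smallest modulus among the singular points: 1.
At the order-1 pole 1 set g(h) = (h - (1))*f(h) = 19*h/15 - 3/8.
Simple pole: residue = g(a) at a = 1, which is 107/120.


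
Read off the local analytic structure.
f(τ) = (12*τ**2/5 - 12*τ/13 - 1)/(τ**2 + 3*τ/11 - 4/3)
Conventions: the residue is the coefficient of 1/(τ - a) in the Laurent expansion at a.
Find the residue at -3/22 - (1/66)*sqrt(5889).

The factor τ**2 + 3*τ/11 - 4/3 splits as (τ - a)(τ - a') with a = -3/22 - (1/66)*sqrt(5889), a' = -3/22 + (1/66)*sqrt(5889). At the order-1 pole a set g(τ) = (τ - a)*f(τ) = [12*τ**2/5 - 12*τ/13 - 1] / (τ - a').
Simple pole: residue = g(a) at a = -3/22 - (1/66)*sqrt(5889), which is -564/715 - (3799/280709)*sqrt(5889).

The residue is -564/715 - (3799/280709)*sqrt(5889).


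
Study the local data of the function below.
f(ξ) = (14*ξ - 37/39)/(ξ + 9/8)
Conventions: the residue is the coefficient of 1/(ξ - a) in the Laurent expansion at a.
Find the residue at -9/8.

At the order-1 pole -9/8 set g(ξ) = (ξ - (-9/8))*f(ξ) = 14*ξ - 37/39.
Simple pole: residue = g(a) at a = -9/8, which is -2605/156.

The residue is -2605/156.


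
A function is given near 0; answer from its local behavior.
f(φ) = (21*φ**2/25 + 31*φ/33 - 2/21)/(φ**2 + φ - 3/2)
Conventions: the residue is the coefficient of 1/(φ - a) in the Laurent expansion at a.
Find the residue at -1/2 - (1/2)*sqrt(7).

The factor φ**2 + φ - 3/2 splits as (φ - a)(φ - a') with a = -1/2 - (1/2)*sqrt(7), a' = -1/2 + (1/2)*sqrt(7). At the order-1 pole a set g(φ) = (φ - a)*f(φ) = [21*φ**2/25 + 31*φ/33 - 2/21] / (φ - a').
Simple pole: residue = g(a) at a = -1/2 - (1/2)*sqrt(7), which is 41/825 - (4293/26950)*sqrt(7).

The residue is 41/825 - (4293/26950)*sqrt(7).
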